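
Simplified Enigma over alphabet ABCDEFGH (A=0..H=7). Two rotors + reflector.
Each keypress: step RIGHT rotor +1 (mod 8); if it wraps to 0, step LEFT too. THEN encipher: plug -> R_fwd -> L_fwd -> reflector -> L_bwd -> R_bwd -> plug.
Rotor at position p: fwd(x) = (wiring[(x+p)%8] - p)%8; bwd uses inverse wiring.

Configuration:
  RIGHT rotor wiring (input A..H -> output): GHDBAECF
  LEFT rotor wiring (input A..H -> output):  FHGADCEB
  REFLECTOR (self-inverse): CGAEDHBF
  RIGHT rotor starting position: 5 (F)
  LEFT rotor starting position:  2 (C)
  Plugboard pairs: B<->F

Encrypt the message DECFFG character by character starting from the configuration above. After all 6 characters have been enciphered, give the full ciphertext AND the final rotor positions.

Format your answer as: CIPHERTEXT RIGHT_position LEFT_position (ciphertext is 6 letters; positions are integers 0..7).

Char 1 ('D'): step: R->6, L=2; D->plug->D->R->B->L->G->refl->B->L'->C->R'->G->plug->G
Char 2 ('E'): step: R->7, L=2; E->plug->E->R->C->L->B->refl->G->L'->B->R'->F->plug->B
Char 3 ('C'): step: R->0, L->3 (L advanced); C->plug->C->R->D->L->B->refl->G->L'->E->R'->F->plug->B
Char 4 ('F'): step: R->1, L=3; F->plug->B->R->C->L->H->refl->F->L'->A->R'->C->plug->C
Char 5 ('F'): step: R->2, L=3; F->plug->B->R->H->L->D->refl->E->L'->G->R'->C->plug->C
Char 6 ('G'): step: R->3, L=3; G->plug->G->R->E->L->G->refl->B->L'->D->R'->F->plug->B
Final: ciphertext=GBBCCB, RIGHT=3, LEFT=3

Answer: GBBCCB 3 3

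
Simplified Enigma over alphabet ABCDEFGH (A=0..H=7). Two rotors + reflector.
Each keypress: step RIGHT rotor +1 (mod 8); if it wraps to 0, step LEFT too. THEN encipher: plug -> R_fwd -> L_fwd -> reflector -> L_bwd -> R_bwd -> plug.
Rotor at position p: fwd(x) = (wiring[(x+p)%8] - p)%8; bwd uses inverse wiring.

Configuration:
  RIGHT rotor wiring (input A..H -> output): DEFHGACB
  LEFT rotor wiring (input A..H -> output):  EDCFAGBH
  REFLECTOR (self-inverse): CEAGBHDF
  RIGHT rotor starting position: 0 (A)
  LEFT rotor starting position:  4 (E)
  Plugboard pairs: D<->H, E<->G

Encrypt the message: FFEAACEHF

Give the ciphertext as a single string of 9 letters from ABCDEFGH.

Char 1 ('F'): step: R->1, L=4; F->plug->F->R->B->L->C->refl->A->L'->E->R'->B->plug->B
Char 2 ('F'): step: R->2, L=4; F->plug->F->R->H->L->B->refl->E->L'->A->R'->E->plug->G
Char 3 ('E'): step: R->3, L=4; E->plug->G->R->B->L->C->refl->A->L'->E->R'->A->plug->A
Char 4 ('A'): step: R->4, L=4; A->plug->A->R->C->L->F->refl->H->L'->F->R'->D->plug->H
Char 5 ('A'): step: R->5, L=4; A->plug->A->R->D->L->D->refl->G->L'->G->R'->D->plug->H
Char 6 ('C'): step: R->6, L=4; C->plug->C->R->F->L->H->refl->F->L'->C->R'->H->plug->D
Char 7 ('E'): step: R->7, L=4; E->plug->G->R->B->L->C->refl->A->L'->E->R'->B->plug->B
Char 8 ('H'): step: R->0, L->5 (L advanced); H->plug->D->R->H->L->D->refl->G->L'->E->R'->B->plug->B
Char 9 ('F'): step: R->1, L=5; F->plug->F->R->B->L->E->refl->B->L'->A->R'->G->plug->E

Answer: BGAHHDBBE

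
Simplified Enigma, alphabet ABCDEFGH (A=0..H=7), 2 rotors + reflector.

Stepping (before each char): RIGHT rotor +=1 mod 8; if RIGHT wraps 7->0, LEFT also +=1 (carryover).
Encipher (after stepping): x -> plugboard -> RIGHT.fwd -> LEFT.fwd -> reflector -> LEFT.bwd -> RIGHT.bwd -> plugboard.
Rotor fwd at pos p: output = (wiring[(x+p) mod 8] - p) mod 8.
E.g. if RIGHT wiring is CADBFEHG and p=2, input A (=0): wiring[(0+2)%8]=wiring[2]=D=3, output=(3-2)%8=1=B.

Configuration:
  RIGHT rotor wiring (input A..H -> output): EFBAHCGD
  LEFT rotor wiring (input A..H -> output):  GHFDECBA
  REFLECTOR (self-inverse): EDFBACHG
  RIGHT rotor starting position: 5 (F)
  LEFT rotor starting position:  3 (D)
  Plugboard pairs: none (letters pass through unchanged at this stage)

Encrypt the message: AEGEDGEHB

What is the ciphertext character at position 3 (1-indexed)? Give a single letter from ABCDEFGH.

Char 1 ('A'): step: R->6, L=3; A->plug->A->R->A->L->A->refl->E->L'->G->R'->C->plug->C
Char 2 ('E'): step: R->7, L=3; E->plug->E->R->B->L->B->refl->D->L'->F->R'->B->plug->B
Char 3 ('G'): step: R->0, L->4 (L advanced); G->plug->G->R->G->L->B->refl->D->L'->F->R'->B->plug->B

B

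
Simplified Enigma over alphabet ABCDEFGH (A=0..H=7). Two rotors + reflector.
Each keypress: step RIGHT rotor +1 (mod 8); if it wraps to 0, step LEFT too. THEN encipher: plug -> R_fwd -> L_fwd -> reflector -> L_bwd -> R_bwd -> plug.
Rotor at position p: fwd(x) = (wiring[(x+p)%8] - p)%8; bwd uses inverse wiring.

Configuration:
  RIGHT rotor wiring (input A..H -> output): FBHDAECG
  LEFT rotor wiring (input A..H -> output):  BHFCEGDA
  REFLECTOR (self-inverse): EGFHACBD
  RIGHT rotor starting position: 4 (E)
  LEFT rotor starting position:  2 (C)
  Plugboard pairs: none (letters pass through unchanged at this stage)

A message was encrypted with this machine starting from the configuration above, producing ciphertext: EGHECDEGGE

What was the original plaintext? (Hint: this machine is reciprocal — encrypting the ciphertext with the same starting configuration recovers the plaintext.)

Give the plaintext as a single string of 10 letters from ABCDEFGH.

Answer: BCFGAEGCHF

Derivation:
Char 1 ('E'): step: R->5, L=2; E->plug->E->R->E->L->B->refl->G->L'->F->R'->B->plug->B
Char 2 ('G'): step: R->6, L=2; G->plug->G->R->C->L->C->refl->F->L'->H->R'->C->plug->C
Char 3 ('H'): step: R->7, L=2; H->plug->H->R->D->L->E->refl->A->L'->B->R'->F->plug->F
Char 4 ('E'): step: R->0, L->3 (L advanced); E->plug->E->R->A->L->H->refl->D->L'->C->R'->G->plug->G
Char 5 ('C'): step: R->1, L=3; C->plug->C->R->C->L->D->refl->H->L'->A->R'->A->plug->A
Char 6 ('D'): step: R->2, L=3; D->plug->D->R->C->L->D->refl->H->L'->A->R'->E->plug->E
Char 7 ('E'): step: R->3, L=3; E->plug->E->R->D->L->A->refl->E->L'->G->R'->G->plug->G
Char 8 ('G'): step: R->4, L=3; G->plug->G->R->D->L->A->refl->E->L'->G->R'->C->plug->C
Char 9 ('G'): step: R->5, L=3; G->plug->G->R->G->L->E->refl->A->L'->D->R'->H->plug->H
Char 10 ('E'): step: R->6, L=3; E->plug->E->R->B->L->B->refl->G->L'->F->R'->F->plug->F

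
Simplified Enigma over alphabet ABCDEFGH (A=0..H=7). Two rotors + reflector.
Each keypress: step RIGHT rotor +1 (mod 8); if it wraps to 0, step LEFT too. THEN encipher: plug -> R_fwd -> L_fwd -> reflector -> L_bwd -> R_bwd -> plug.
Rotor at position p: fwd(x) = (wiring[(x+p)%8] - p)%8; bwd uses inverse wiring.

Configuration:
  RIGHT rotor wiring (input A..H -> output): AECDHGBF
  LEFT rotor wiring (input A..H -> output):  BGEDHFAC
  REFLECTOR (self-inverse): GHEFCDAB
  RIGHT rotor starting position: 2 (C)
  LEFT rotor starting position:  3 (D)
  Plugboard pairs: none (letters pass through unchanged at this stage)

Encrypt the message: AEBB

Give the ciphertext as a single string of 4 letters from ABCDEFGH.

Char 1 ('A'): step: R->3, L=3; A->plug->A->R->A->L->A->refl->G->L'->F->R'->F->plug->F
Char 2 ('E'): step: R->4, L=3; E->plug->E->R->E->L->H->refl->B->L'->H->R'->H->plug->H
Char 3 ('B'): step: R->5, L=3; B->plug->B->R->E->L->H->refl->B->L'->H->R'->E->plug->E
Char 4 ('B'): step: R->6, L=3; B->plug->B->R->H->L->B->refl->H->L'->E->R'->E->plug->E

Answer: FHEE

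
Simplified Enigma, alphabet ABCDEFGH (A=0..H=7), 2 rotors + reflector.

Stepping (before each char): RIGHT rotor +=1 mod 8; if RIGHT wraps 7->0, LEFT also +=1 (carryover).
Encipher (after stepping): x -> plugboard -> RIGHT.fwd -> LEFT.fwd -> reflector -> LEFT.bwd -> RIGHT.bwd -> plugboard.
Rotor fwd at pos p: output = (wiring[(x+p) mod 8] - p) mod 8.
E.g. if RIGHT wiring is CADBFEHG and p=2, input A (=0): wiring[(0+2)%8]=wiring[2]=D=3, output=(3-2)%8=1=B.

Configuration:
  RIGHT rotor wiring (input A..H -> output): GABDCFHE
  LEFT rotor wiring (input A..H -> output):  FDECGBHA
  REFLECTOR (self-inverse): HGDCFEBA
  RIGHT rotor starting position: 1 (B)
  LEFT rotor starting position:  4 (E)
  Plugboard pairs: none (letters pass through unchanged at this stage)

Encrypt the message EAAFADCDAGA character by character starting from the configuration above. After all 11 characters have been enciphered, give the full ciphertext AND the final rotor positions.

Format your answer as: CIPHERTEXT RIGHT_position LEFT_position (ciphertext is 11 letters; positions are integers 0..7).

Answer: HCGCEHECGFD 4 5

Derivation:
Char 1 ('E'): step: R->2, L=4; E->plug->E->R->F->L->H->refl->A->L'->G->R'->H->plug->H
Char 2 ('A'): step: R->3, L=4; A->plug->A->R->A->L->C->refl->D->L'->C->R'->C->plug->C
Char 3 ('A'): step: R->4, L=4; A->plug->A->R->G->L->A->refl->H->L'->F->R'->G->plug->G
Char 4 ('F'): step: R->5, L=4; F->plug->F->R->E->L->B->refl->G->L'->H->R'->C->plug->C
Char 5 ('A'): step: R->6, L=4; A->plug->A->R->B->L->F->refl->E->L'->D->R'->E->plug->E
Char 6 ('D'): step: R->7, L=4; D->plug->D->R->C->L->D->refl->C->L'->A->R'->H->plug->H
Char 7 ('C'): step: R->0, L->5 (L advanced); C->plug->C->R->B->L->C->refl->D->L'->C->R'->E->plug->E
Char 8 ('D'): step: R->1, L=5; D->plug->D->R->B->L->C->refl->D->L'->C->R'->C->plug->C
Char 9 ('A'): step: R->2, L=5; A->plug->A->R->H->L->B->refl->G->L'->E->R'->G->plug->G
Char 10 ('G'): step: R->3, L=5; G->plug->G->R->F->L->H->refl->A->L'->D->R'->F->plug->F
Char 11 ('A'): step: R->4, L=5; A->plug->A->R->G->L->F->refl->E->L'->A->R'->D->plug->D
Final: ciphertext=HCGCEHECGFD, RIGHT=4, LEFT=5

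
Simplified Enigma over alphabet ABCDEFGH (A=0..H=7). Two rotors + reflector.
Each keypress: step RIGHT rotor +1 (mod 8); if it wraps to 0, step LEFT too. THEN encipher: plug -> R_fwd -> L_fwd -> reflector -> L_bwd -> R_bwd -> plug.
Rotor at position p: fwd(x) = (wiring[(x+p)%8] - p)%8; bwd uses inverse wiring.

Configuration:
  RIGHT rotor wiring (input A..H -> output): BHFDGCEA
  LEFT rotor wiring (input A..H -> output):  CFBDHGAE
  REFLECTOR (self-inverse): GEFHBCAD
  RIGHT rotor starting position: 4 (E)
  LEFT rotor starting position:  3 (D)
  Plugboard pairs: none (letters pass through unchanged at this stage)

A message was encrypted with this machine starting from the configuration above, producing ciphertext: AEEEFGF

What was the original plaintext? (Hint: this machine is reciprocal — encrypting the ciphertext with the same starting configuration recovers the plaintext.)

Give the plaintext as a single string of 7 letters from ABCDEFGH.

Char 1 ('A'): step: R->5, L=3; A->plug->A->R->F->L->H->refl->D->L'->C->R'->E->plug->E
Char 2 ('E'): step: R->6, L=3; E->plug->E->R->H->L->G->refl->A->L'->A->R'->G->plug->G
Char 3 ('E'): step: R->7, L=3; E->plug->E->R->E->L->B->refl->E->L'->B->R'->A->plug->A
Char 4 ('E'): step: R->0, L->4 (L advanced); E->plug->E->R->G->L->F->refl->C->L'->B->R'->A->plug->A
Char 5 ('F'): step: R->1, L=4; F->plug->F->R->D->L->A->refl->G->L'->E->R'->B->plug->B
Char 6 ('G'): step: R->2, L=4; G->plug->G->R->H->L->H->refl->D->L'->A->R'->D->plug->D
Char 7 ('F'): step: R->3, L=4; F->plug->F->R->G->L->F->refl->C->L'->B->R'->D->plug->D

Answer: EGAABDD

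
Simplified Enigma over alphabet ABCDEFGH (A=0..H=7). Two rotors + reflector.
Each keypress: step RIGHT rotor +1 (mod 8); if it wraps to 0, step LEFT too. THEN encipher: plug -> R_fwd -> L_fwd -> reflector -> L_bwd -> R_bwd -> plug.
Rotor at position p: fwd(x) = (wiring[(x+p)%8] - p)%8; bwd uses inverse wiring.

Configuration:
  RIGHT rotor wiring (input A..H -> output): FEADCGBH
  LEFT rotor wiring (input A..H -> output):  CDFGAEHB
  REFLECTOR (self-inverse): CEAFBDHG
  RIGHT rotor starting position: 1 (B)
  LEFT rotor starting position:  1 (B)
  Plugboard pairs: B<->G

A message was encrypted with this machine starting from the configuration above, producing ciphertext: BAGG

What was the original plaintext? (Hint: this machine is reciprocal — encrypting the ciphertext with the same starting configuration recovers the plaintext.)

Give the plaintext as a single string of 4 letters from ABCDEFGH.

Answer: FDBC

Derivation:
Char 1 ('B'): step: R->2, L=1; B->plug->G->R->D->L->H->refl->G->L'->F->R'->F->plug->F
Char 2 ('A'): step: R->3, L=1; A->plug->A->R->A->L->C->refl->A->L'->G->R'->D->plug->D
Char 3 ('G'): step: R->4, L=1; G->plug->B->R->C->L->F->refl->D->L'->E->R'->G->plug->B
Char 4 ('G'): step: R->5, L=1; G->plug->B->R->E->L->D->refl->F->L'->C->R'->C->plug->C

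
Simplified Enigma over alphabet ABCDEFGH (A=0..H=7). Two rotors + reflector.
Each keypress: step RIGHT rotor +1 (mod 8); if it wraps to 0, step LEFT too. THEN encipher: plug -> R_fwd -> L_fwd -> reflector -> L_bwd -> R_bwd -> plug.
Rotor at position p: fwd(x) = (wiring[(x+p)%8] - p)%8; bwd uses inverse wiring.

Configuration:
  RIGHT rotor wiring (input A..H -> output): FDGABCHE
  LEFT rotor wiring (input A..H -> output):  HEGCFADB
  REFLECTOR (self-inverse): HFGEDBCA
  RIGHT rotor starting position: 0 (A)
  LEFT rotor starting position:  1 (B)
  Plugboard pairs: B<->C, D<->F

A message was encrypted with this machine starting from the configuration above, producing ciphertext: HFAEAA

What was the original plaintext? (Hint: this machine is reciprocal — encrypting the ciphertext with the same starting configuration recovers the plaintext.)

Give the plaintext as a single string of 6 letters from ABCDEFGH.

Answer: DGBGBD

Derivation:
Char 1 ('H'): step: R->1, L=1; H->plug->H->R->E->L->H->refl->A->L'->G->R'->F->plug->D
Char 2 ('F'): step: R->2, L=1; F->plug->D->R->A->L->D->refl->E->L'->D->R'->G->plug->G
Char 3 ('A'): step: R->3, L=1; A->plug->A->R->F->L->C->refl->G->L'->H->R'->C->plug->B
Char 4 ('E'): step: R->4, L=1; E->plug->E->R->B->L->F->refl->B->L'->C->R'->G->plug->G
Char 5 ('A'): step: R->5, L=1; A->plug->A->R->F->L->C->refl->G->L'->H->R'->C->plug->B
Char 6 ('A'): step: R->6, L=1; A->plug->A->R->B->L->F->refl->B->L'->C->R'->F->plug->D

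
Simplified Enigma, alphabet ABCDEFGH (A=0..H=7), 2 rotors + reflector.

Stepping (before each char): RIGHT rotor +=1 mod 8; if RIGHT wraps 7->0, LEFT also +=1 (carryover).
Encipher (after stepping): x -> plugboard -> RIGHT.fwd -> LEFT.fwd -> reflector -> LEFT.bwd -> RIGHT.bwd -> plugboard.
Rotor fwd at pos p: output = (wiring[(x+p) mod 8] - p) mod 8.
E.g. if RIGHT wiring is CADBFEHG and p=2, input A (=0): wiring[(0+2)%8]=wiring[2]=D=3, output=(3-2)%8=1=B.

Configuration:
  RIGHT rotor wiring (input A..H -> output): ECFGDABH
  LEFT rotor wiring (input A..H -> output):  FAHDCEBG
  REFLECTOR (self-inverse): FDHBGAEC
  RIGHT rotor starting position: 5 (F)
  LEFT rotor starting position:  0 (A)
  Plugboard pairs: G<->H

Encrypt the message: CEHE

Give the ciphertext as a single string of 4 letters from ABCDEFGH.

Char 1 ('C'): step: R->6, L=0; C->plug->C->R->G->L->B->refl->D->L'->D->R'->A->plug->A
Char 2 ('E'): step: R->7, L=0; E->plug->E->R->H->L->G->refl->E->L'->F->R'->B->plug->B
Char 3 ('H'): step: R->0, L->1 (L advanced); H->plug->G->R->B->L->G->refl->E->L'->H->R'->H->plug->G
Char 4 ('E'): step: R->1, L=1; E->plug->E->R->H->L->E->refl->G->L'->B->R'->A->plug->A

Answer: ABGA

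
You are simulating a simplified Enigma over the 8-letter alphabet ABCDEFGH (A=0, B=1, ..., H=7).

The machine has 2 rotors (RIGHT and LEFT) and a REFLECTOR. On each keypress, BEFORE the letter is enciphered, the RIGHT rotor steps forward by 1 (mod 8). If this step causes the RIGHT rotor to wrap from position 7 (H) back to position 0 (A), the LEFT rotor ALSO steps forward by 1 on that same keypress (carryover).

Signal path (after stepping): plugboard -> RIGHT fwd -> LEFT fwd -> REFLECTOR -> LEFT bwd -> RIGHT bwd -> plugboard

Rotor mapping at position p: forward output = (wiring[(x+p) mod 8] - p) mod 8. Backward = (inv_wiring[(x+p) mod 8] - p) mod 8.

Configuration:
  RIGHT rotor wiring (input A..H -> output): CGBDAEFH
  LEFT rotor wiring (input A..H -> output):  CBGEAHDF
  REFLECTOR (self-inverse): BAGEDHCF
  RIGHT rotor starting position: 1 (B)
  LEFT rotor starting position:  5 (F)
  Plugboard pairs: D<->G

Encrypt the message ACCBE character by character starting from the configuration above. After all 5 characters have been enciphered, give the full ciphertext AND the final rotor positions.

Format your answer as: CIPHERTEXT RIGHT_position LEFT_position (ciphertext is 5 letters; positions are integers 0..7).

Char 1 ('A'): step: R->2, L=5; A->plug->A->R->H->L->D->refl->E->L'->E->R'->H->plug->H
Char 2 ('C'): step: R->3, L=5; C->plug->C->R->B->L->G->refl->C->L'->A->R'->A->plug->A
Char 3 ('C'): step: R->4, L=5; C->plug->C->R->B->L->G->refl->C->L'->A->R'->B->plug->B
Char 4 ('B'): step: R->5, L=5; B->plug->B->R->A->L->C->refl->G->L'->B->R'->E->plug->E
Char 5 ('E'): step: R->6, L=5; E->plug->E->R->D->L->F->refl->H->L'->G->R'->H->plug->H
Final: ciphertext=HABEH, RIGHT=6, LEFT=5

Answer: HABEH 6 5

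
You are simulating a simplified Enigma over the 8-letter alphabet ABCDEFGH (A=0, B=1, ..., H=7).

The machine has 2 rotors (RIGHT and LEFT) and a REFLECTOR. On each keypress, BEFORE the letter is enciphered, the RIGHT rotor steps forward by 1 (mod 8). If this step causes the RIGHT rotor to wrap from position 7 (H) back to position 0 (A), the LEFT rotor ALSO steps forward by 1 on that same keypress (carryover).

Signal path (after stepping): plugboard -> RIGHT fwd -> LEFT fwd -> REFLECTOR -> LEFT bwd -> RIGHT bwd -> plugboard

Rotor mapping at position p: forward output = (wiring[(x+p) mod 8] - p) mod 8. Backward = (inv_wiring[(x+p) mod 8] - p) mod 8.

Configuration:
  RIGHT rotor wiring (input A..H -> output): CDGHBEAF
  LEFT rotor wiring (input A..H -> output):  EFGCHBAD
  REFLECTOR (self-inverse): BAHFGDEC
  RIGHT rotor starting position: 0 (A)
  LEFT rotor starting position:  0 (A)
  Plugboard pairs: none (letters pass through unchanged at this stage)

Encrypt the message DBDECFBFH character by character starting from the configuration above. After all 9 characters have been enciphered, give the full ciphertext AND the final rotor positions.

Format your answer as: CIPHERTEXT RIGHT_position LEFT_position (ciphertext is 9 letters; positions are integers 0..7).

Answer: AEBAGBCAF 1 1

Derivation:
Char 1 ('D'): step: R->1, L=0; D->plug->D->R->A->L->E->refl->G->L'->C->R'->A->plug->A
Char 2 ('B'): step: R->2, L=0; B->plug->B->R->F->L->B->refl->A->L'->G->R'->E->plug->E
Char 3 ('D'): step: R->3, L=0; D->plug->D->R->F->L->B->refl->A->L'->G->R'->B->plug->B
Char 4 ('E'): step: R->4, L=0; E->plug->E->R->G->L->A->refl->B->L'->F->R'->A->plug->A
Char 5 ('C'): step: R->5, L=0; C->plug->C->R->A->L->E->refl->G->L'->C->R'->G->plug->G
Char 6 ('F'): step: R->6, L=0; F->plug->F->R->B->L->F->refl->D->L'->H->R'->B->plug->B
Char 7 ('B'): step: R->7, L=0; B->plug->B->R->D->L->C->refl->H->L'->E->R'->C->plug->C
Char 8 ('F'): step: R->0, L->1 (L advanced); F->plug->F->R->E->L->A->refl->B->L'->C->R'->A->plug->A
Char 9 ('H'): step: R->1, L=1; H->plug->H->R->B->L->F->refl->D->L'->H->R'->F->plug->F
Final: ciphertext=AEBAGBCAF, RIGHT=1, LEFT=1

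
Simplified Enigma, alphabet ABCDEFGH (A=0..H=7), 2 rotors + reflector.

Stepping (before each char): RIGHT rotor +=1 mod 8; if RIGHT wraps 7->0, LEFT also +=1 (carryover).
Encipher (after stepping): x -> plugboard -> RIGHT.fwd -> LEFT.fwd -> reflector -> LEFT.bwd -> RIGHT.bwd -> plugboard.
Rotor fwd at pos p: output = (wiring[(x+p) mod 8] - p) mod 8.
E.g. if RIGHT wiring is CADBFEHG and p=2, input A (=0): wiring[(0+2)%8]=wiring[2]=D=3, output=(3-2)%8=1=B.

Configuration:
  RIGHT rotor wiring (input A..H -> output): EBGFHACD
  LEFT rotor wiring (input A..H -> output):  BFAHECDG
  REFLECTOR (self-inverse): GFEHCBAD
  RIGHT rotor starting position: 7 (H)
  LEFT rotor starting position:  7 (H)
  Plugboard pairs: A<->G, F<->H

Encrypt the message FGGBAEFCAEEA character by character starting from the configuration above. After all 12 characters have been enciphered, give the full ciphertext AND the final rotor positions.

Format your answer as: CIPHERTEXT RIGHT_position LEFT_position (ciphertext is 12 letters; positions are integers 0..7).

Answer: CHCCDBHDEACB 3 1

Derivation:
Char 1 ('F'): step: R->0, L->0 (L advanced); F->plug->H->R->D->L->H->refl->D->L'->G->R'->C->plug->C
Char 2 ('G'): step: R->1, L=0; G->plug->A->R->A->L->B->refl->F->L'->B->R'->F->plug->H
Char 3 ('G'): step: R->2, L=0; G->plug->A->R->E->L->E->refl->C->L'->F->R'->C->plug->C
Char 4 ('B'): step: R->3, L=0; B->plug->B->R->E->L->E->refl->C->L'->F->R'->C->plug->C
Char 5 ('A'): step: R->4, L=0; A->plug->G->R->C->L->A->refl->G->L'->H->R'->D->plug->D
Char 6 ('E'): step: R->5, L=0; E->plug->E->R->E->L->E->refl->C->L'->F->R'->B->plug->B
Char 7 ('F'): step: R->6, L=0; F->plug->H->R->C->L->A->refl->G->L'->H->R'->F->plug->H
Char 8 ('C'): step: R->7, L=0; C->plug->C->R->C->L->A->refl->G->L'->H->R'->D->plug->D
Char 9 ('A'): step: R->0, L->1 (L advanced); A->plug->G->R->C->L->G->refl->A->L'->H->R'->E->plug->E
Char 10 ('E'): step: R->1, L=1; E->plug->E->R->H->L->A->refl->G->L'->C->R'->G->plug->A
Char 11 ('E'): step: R->2, L=1; E->plug->E->R->A->L->E->refl->C->L'->F->R'->C->plug->C
Char 12 ('A'): step: R->3, L=1; A->plug->G->R->G->L->F->refl->B->L'->E->R'->B->plug->B
Final: ciphertext=CHCCDBHDEACB, RIGHT=3, LEFT=1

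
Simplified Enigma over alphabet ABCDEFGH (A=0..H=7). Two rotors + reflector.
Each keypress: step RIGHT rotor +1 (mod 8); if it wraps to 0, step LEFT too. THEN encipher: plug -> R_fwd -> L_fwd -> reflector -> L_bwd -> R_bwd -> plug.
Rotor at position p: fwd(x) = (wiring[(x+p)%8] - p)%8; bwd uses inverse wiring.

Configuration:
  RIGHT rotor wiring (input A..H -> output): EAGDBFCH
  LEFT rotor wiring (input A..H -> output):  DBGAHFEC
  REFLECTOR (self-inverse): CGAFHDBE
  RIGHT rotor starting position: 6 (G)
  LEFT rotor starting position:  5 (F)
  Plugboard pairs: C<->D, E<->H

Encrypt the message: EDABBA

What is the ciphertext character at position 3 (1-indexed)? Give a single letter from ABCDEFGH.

Char 1 ('E'): step: R->7, L=5; E->plug->H->R->D->L->G->refl->B->L'->F->R'->B->plug->B
Char 2 ('D'): step: R->0, L->6 (L advanced); D->plug->C->R->G->L->B->refl->G->L'->A->R'->B->plug->B
Char 3 ('A'): step: R->1, L=6; A->plug->A->R->H->L->H->refl->E->L'->B->R'->F->plug->F

F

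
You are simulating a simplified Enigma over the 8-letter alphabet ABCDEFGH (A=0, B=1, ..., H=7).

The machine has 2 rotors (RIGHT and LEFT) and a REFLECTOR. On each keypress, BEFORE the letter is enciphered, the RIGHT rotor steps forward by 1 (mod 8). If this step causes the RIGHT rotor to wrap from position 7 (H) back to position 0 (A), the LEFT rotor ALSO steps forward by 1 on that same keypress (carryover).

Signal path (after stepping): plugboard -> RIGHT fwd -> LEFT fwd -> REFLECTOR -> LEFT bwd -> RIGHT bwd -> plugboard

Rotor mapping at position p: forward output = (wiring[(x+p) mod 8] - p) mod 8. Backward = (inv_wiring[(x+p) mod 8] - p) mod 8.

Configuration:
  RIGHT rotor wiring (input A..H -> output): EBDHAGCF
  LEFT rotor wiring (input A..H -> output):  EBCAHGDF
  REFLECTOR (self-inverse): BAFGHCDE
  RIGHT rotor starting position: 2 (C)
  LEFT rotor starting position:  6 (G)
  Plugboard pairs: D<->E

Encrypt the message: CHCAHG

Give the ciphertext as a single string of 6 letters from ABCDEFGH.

Char 1 ('C'): step: R->3, L=6; C->plug->C->R->D->L->D->refl->G->L'->C->R'->E->plug->D
Char 2 ('H'): step: R->4, L=6; H->plug->H->R->D->L->D->refl->G->L'->C->R'->B->plug->B
Char 3 ('C'): step: R->5, L=6; C->plug->C->R->A->L->F->refl->C->L'->F->R'->B->plug->B
Char 4 ('A'): step: R->6, L=6; A->plug->A->R->E->L->E->refl->H->L'->B->R'->F->plug->F
Char 5 ('H'): step: R->7, L=6; H->plug->H->R->D->L->D->refl->G->L'->C->R'->C->plug->C
Char 6 ('G'): step: R->0, L->7 (L advanced); G->plug->G->R->C->L->C->refl->F->L'->B->R'->B->plug->B

Answer: DBBFCB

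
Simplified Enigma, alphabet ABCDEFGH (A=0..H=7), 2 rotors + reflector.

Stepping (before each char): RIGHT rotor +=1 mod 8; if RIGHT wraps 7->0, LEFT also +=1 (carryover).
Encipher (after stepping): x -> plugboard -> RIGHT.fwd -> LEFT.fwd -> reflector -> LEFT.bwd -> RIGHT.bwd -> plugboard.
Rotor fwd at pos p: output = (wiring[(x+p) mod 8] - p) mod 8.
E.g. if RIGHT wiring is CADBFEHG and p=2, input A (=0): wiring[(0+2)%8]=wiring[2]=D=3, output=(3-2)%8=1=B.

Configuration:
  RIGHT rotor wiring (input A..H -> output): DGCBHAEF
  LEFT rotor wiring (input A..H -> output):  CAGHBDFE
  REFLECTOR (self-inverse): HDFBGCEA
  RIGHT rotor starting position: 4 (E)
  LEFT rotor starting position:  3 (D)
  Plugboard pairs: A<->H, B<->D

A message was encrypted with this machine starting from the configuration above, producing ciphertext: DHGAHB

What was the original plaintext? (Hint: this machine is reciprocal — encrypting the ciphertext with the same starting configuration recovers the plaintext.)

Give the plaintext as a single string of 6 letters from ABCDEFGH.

Char 1 ('D'): step: R->5, L=3; D->plug->B->R->H->L->D->refl->B->L'->E->R'->G->plug->G
Char 2 ('H'): step: R->6, L=3; H->plug->A->R->G->L->F->refl->C->L'->D->R'->F->plug->F
Char 3 ('G'): step: R->7, L=3; G->plug->G->R->B->L->G->refl->E->L'->A->R'->F->plug->F
Char 4 ('A'): step: R->0, L->4 (L advanced); A->plug->H->R->F->L->E->refl->G->L'->E->R'->G->plug->G
Char 5 ('H'): step: R->1, L=4; H->plug->A->R->F->L->E->refl->G->L'->E->R'->G->plug->G
Char 6 ('B'): step: R->2, L=4; B->plug->D->R->G->L->C->refl->F->L'->A->R'->A->plug->H

Answer: GFFGGH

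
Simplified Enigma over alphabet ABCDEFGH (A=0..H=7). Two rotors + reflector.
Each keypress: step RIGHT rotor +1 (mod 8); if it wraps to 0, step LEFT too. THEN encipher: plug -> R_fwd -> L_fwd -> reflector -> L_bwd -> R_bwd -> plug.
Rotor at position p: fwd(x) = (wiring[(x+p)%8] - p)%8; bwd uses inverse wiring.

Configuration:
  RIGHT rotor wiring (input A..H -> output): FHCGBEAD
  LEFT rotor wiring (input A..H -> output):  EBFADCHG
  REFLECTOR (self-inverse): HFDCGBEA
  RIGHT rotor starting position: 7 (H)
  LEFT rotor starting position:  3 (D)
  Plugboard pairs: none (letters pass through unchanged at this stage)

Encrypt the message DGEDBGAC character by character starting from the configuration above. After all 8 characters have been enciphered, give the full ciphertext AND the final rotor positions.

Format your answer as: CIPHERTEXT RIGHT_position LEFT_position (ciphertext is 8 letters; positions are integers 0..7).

Char 1 ('D'): step: R->0, L->4 (L advanced); D->plug->D->R->G->L->B->refl->F->L'->F->R'->A->plug->A
Char 2 ('G'): step: R->1, L=4; G->plug->G->R->C->L->D->refl->C->L'->D->R'->E->plug->E
Char 3 ('E'): step: R->2, L=4; E->plug->E->R->G->L->B->refl->F->L'->F->R'->H->plug->H
Char 4 ('D'): step: R->3, L=4; D->plug->D->R->F->L->F->refl->B->L'->G->R'->B->plug->B
Char 5 ('B'): step: R->4, L=4; B->plug->B->R->A->L->H->refl->A->L'->E->R'->C->plug->C
Char 6 ('G'): step: R->5, L=4; G->plug->G->R->B->L->G->refl->E->L'->H->R'->A->plug->A
Char 7 ('A'): step: R->6, L=4; A->plug->A->R->C->L->D->refl->C->L'->D->R'->G->plug->G
Char 8 ('C'): step: R->7, L=4; C->plug->C->R->A->L->H->refl->A->L'->E->R'->A->plug->A
Final: ciphertext=AEHBCAGA, RIGHT=7, LEFT=4

Answer: AEHBCAGA 7 4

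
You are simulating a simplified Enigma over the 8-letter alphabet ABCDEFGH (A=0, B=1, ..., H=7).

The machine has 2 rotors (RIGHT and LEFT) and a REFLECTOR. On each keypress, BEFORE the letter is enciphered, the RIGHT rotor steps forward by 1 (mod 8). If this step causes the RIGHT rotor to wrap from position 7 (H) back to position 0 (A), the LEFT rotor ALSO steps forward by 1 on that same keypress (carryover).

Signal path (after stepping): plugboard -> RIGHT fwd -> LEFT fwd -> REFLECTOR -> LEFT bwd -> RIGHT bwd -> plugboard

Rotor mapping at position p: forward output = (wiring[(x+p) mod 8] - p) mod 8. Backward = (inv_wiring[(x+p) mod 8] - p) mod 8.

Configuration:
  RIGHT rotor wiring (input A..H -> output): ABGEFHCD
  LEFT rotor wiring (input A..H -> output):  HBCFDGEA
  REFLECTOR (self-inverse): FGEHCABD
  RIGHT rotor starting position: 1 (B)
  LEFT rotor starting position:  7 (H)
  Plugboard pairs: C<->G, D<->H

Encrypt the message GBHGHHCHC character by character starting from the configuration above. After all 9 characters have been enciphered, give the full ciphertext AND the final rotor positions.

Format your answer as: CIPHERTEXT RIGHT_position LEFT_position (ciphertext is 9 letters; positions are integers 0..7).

Char 1 ('G'): step: R->2, L=7; G->plug->C->R->D->L->D->refl->H->L'->G->R'->G->plug->C
Char 2 ('B'): step: R->3, L=7; B->plug->B->R->C->L->C->refl->E->L'->F->R'->F->plug->F
Char 3 ('H'): step: R->4, L=7; H->plug->D->R->H->L->F->refl->A->L'->B->R'->A->plug->A
Char 4 ('G'): step: R->5, L=7; G->plug->C->R->G->L->H->refl->D->L'->D->R'->D->plug->H
Char 5 ('H'): step: R->6, L=7; H->plug->D->R->D->L->D->refl->H->L'->G->R'->F->plug->F
Char 6 ('H'): step: R->7, L=7; H->plug->D->R->H->L->F->refl->A->L'->B->R'->B->plug->B
Char 7 ('C'): step: R->0, L->0 (L advanced); C->plug->G->R->C->L->C->refl->E->L'->G->R'->C->plug->G
Char 8 ('H'): step: R->1, L=0; H->plug->D->R->E->L->D->refl->H->L'->A->R'->A->plug->A
Char 9 ('C'): step: R->2, L=0; C->plug->G->R->G->L->E->refl->C->L'->C->R'->B->plug->B
Final: ciphertext=CFAHFBGAB, RIGHT=2, LEFT=0

Answer: CFAHFBGAB 2 0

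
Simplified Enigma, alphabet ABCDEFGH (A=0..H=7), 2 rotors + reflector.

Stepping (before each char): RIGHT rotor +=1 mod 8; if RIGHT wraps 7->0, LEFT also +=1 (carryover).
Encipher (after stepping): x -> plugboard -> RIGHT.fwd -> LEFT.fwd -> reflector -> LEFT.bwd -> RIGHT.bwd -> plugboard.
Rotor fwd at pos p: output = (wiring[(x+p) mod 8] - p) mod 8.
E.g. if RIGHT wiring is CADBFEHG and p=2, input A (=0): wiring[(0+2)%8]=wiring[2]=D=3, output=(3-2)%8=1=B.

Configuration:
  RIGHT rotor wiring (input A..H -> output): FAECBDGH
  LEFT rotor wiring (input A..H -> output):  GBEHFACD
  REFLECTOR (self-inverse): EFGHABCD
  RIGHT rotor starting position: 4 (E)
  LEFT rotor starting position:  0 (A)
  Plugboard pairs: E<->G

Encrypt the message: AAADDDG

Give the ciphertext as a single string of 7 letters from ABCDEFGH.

Char 1 ('A'): step: R->5, L=0; A->plug->A->R->G->L->C->refl->G->L'->A->R'->D->plug->D
Char 2 ('A'): step: R->6, L=0; A->plug->A->R->A->L->G->refl->C->L'->G->R'->E->plug->G
Char 3 ('A'): step: R->7, L=0; A->plug->A->R->A->L->G->refl->C->L'->G->R'->B->plug->B
Char 4 ('D'): step: R->0, L->1 (L advanced); D->plug->D->R->C->L->G->refl->C->L'->G->R'->G->plug->E
Char 5 ('D'): step: R->1, L=1; D->plug->D->R->A->L->A->refl->E->L'->D->R'->B->plug->B
Char 6 ('D'): step: R->2, L=1; D->plug->D->R->B->L->D->refl->H->L'->E->R'->E->plug->G
Char 7 ('G'): step: R->3, L=1; G->plug->E->R->E->L->H->refl->D->L'->B->R'->H->plug->H

Answer: DGBEBGH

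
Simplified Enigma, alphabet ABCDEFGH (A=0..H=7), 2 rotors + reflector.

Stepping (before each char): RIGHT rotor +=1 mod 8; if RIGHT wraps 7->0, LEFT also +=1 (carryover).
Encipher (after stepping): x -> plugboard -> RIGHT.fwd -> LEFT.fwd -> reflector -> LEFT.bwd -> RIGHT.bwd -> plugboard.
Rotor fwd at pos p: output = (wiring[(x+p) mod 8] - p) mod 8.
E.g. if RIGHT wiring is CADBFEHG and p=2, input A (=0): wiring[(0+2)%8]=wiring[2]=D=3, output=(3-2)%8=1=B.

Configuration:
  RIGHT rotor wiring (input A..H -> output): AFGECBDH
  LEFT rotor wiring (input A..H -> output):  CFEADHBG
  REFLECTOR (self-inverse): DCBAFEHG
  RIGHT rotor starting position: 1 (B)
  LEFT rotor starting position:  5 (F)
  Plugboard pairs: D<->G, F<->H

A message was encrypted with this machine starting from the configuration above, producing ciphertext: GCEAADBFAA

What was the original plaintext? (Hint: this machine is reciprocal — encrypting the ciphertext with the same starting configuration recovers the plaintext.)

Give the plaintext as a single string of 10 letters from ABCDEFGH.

Answer: HEABGAFBFG

Derivation:
Char 1 ('G'): step: R->2, L=5; G->plug->D->R->H->L->G->refl->H->L'->F->R'->F->plug->H
Char 2 ('C'): step: R->3, L=5; C->plug->C->R->G->L->D->refl->A->L'->E->R'->E->plug->E
Char 3 ('E'): step: R->4, L=5; E->plug->E->R->E->L->A->refl->D->L'->G->R'->A->plug->A
Char 4 ('A'): step: R->5, L=5; A->plug->A->R->E->L->A->refl->D->L'->G->R'->B->plug->B
Char 5 ('A'): step: R->6, L=5; A->plug->A->R->F->L->H->refl->G->L'->H->R'->D->plug->G
Char 6 ('D'): step: R->7, L=5; D->plug->G->R->C->L->B->refl->C->L'->A->R'->A->plug->A
Char 7 ('B'): step: R->0, L->6 (L advanced); B->plug->B->R->F->L->C->refl->B->L'->H->R'->H->plug->F
Char 8 ('F'): step: R->1, L=6; F->plug->H->R->H->L->B->refl->C->L'->F->R'->B->plug->B
Char 9 ('A'): step: R->2, L=6; A->plug->A->R->E->L->G->refl->H->L'->D->R'->H->plug->F
Char 10 ('A'): step: R->3, L=6; A->plug->A->R->B->L->A->refl->D->L'->A->R'->D->plug->G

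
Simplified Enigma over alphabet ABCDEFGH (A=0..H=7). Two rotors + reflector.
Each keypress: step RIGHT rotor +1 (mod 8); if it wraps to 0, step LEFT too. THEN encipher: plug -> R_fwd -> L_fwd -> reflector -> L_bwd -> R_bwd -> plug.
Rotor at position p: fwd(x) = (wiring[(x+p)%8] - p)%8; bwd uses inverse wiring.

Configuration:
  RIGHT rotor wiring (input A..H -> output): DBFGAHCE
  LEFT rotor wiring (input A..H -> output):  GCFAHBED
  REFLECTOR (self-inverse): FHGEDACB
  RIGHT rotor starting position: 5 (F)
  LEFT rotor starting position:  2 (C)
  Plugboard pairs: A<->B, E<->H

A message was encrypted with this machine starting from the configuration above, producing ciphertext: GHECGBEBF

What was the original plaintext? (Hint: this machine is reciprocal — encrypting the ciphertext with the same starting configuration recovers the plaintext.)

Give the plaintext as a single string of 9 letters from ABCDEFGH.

Answer: HCHFDGHCB

Derivation:
Char 1 ('G'): step: R->6, L=2; G->plug->G->R->C->L->F->refl->A->L'->H->R'->E->plug->H
Char 2 ('H'): step: R->7, L=2; H->plug->E->R->H->L->A->refl->F->L'->C->R'->C->plug->C
Char 3 ('E'): step: R->0, L->3 (L advanced); E->plug->H->R->E->L->A->refl->F->L'->A->R'->E->plug->H
Char 4 ('C'): step: R->1, L=3; C->plug->C->R->F->L->D->refl->E->L'->B->R'->F->plug->F
Char 5 ('G'): step: R->2, L=3; G->plug->G->R->B->L->E->refl->D->L'->F->R'->D->plug->D
Char 6 ('B'): step: R->3, L=3; B->plug->A->R->D->L->B->refl->H->L'->G->R'->G->plug->G
Char 7 ('E'): step: R->4, L=3; E->plug->H->R->C->L->G->refl->C->L'->H->R'->E->plug->H
Char 8 ('B'): step: R->5, L=3; B->plug->A->R->C->L->G->refl->C->L'->H->R'->C->plug->C
Char 9 ('F'): step: R->6, L=3; F->plug->F->R->A->L->F->refl->A->L'->E->R'->A->plug->B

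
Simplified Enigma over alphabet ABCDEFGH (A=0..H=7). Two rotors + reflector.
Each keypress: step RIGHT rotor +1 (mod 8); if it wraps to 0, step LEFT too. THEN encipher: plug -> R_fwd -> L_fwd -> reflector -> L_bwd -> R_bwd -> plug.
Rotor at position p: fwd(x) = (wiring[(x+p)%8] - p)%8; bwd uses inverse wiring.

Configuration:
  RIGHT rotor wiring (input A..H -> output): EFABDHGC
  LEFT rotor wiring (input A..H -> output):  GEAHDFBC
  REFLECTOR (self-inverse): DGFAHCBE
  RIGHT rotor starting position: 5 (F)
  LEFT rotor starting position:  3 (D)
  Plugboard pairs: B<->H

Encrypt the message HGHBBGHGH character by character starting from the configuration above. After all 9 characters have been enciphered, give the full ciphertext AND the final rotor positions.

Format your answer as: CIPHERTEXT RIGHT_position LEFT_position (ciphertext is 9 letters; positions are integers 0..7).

Answer: AFFGCCFAE 6 4

Derivation:
Char 1 ('H'): step: R->6, L=3; H->plug->B->R->E->L->H->refl->E->L'->A->R'->A->plug->A
Char 2 ('G'): step: R->7, L=3; G->plug->G->R->A->L->E->refl->H->L'->E->R'->F->plug->F
Char 3 ('H'): step: R->0, L->4 (L advanced); H->plug->B->R->F->L->A->refl->D->L'->H->R'->F->plug->F
Char 4 ('B'): step: R->1, L=4; B->plug->H->R->D->L->G->refl->B->L'->B->R'->G->plug->G
Char 5 ('B'): step: R->2, L=4; B->plug->H->R->D->L->G->refl->B->L'->B->R'->C->plug->C
Char 6 ('G'): step: R->3, L=4; G->plug->G->R->C->L->F->refl->C->L'->E->R'->C->plug->C
Char 7 ('H'): step: R->4, L=4; H->plug->B->R->D->L->G->refl->B->L'->B->R'->F->plug->F
Char 8 ('G'): step: R->5, L=4; G->plug->G->R->E->L->C->refl->F->L'->C->R'->A->plug->A
Char 9 ('H'): step: R->6, L=4; H->plug->B->R->E->L->C->refl->F->L'->C->R'->E->plug->E
Final: ciphertext=AFFGCCFAE, RIGHT=6, LEFT=4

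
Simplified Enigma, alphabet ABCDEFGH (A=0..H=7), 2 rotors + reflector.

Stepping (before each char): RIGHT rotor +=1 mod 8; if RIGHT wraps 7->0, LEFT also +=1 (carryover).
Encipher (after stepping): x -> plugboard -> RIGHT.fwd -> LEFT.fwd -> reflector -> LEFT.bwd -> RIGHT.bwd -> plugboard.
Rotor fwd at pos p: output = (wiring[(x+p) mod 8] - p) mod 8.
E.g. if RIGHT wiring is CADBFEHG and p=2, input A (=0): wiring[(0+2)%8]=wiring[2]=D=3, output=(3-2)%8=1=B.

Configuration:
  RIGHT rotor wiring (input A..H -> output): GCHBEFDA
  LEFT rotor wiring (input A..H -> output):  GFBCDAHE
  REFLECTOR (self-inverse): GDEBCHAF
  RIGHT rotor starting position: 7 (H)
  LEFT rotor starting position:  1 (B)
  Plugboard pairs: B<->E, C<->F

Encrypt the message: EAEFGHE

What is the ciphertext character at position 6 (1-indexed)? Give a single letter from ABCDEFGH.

Char 1 ('E'): step: R->0, L->2 (L advanced); E->plug->B->R->C->L->B->refl->D->L'->H->R'->C->plug->F
Char 2 ('A'): step: R->1, L=2; A->plug->A->R->B->L->A->refl->G->L'->D->R'->D->plug->D
Char 3 ('E'): step: R->2, L=2; E->plug->B->R->H->L->D->refl->B->L'->C->R'->C->plug->F
Char 4 ('F'): step: R->3, L=2; F->plug->C->R->C->L->B->refl->D->L'->H->R'->G->plug->G
Char 5 ('G'): step: R->4, L=2; G->plug->G->R->D->L->G->refl->A->L'->B->R'->B->plug->E
Char 6 ('H'): step: R->5, L=2; H->plug->H->R->H->L->D->refl->B->L'->C->R'->F->plug->C

C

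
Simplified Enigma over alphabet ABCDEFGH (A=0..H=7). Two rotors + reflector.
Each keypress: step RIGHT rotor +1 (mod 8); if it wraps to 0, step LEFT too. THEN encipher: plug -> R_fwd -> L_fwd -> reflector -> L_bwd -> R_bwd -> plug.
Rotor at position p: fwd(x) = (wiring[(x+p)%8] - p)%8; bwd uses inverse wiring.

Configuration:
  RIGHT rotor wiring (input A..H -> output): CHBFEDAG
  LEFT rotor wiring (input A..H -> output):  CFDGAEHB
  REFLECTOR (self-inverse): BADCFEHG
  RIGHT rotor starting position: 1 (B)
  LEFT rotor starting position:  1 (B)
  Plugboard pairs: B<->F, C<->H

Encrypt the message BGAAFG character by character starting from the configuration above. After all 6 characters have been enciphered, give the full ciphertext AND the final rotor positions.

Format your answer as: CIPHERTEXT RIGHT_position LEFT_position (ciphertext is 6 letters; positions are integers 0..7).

Answer: DFDCAC 7 1

Derivation:
Char 1 ('B'): step: R->2, L=1; B->plug->F->R->E->L->D->refl->C->L'->B->R'->D->plug->D
Char 2 ('G'): step: R->3, L=1; G->plug->G->R->E->L->D->refl->C->L'->B->R'->B->plug->F
Char 3 ('A'): step: R->4, L=1; A->plug->A->R->A->L->E->refl->F->L'->C->R'->D->plug->D
Char 4 ('A'): step: R->5, L=1; A->plug->A->R->G->L->A->refl->B->L'->H->R'->H->plug->C
Char 5 ('F'): step: R->6, L=1; F->plug->B->R->A->L->E->refl->F->L'->C->R'->A->plug->A
Char 6 ('G'): step: R->7, L=1; G->plug->G->R->E->L->D->refl->C->L'->B->R'->H->plug->C
Final: ciphertext=DFDCAC, RIGHT=7, LEFT=1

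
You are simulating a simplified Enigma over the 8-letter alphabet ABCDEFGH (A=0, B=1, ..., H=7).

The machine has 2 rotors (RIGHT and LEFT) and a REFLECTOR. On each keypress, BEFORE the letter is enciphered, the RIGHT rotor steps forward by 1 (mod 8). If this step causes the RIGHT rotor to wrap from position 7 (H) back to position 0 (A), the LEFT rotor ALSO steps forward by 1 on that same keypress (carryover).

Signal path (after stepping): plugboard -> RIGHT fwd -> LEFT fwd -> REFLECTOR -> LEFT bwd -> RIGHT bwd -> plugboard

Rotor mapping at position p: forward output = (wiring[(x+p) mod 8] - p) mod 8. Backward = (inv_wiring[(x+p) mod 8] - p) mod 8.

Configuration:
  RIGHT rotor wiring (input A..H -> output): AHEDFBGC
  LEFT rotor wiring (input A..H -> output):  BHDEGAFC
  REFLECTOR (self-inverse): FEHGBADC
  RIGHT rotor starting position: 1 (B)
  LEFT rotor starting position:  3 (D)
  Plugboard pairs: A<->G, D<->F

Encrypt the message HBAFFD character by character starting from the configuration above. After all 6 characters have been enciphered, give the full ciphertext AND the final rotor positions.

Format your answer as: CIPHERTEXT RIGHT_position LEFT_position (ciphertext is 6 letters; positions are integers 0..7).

Char 1 ('H'): step: R->2, L=3; H->plug->H->R->F->L->G->refl->D->L'->B->R'->B->plug->B
Char 2 ('B'): step: R->3, L=3; B->plug->B->R->C->L->F->refl->A->L'->H->R'->E->plug->E
Char 3 ('A'): step: R->4, L=3; A->plug->G->R->A->L->B->refl->E->L'->G->R'->D->plug->F
Char 4 ('F'): step: R->5, L=3; F->plug->D->R->D->L->C->refl->H->L'->E->R'->A->plug->G
Char 5 ('F'): step: R->6, L=3; F->plug->D->R->B->L->D->refl->G->L'->F->R'->F->plug->D
Char 6 ('D'): step: R->7, L=3; D->plug->F->R->G->L->E->refl->B->L'->A->R'->C->plug->C
Final: ciphertext=BEFGDC, RIGHT=7, LEFT=3

Answer: BEFGDC 7 3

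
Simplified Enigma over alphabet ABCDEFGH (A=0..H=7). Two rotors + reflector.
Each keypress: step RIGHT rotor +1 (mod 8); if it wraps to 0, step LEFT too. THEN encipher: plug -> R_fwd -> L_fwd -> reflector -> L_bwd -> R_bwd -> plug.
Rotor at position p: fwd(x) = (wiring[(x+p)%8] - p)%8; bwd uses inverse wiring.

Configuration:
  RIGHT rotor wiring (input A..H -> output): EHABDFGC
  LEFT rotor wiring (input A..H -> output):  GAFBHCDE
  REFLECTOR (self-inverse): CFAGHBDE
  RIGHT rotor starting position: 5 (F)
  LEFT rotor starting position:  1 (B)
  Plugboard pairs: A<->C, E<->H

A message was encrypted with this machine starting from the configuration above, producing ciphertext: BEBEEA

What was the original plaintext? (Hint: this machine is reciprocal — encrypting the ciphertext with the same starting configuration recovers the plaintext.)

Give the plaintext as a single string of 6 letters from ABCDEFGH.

Answer: EFAFDG

Derivation:
Char 1 ('B'): step: R->6, L=1; B->plug->B->R->E->L->B->refl->F->L'->H->R'->H->plug->E
Char 2 ('E'): step: R->7, L=1; E->plug->H->R->H->L->F->refl->B->L'->E->R'->F->plug->F
Char 3 ('B'): step: R->0, L->2 (L advanced); B->plug->B->R->H->L->G->refl->D->L'->A->R'->C->plug->A
Char 4 ('E'): step: R->1, L=2; E->plug->H->R->D->L->A->refl->C->L'->F->R'->F->plug->F
Char 5 ('E'): step: R->2, L=2; E->plug->H->R->F->L->C->refl->A->L'->D->R'->D->plug->D
Char 6 ('A'): step: R->3, L=2; A->plug->C->R->C->L->F->refl->B->L'->E->R'->G->plug->G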